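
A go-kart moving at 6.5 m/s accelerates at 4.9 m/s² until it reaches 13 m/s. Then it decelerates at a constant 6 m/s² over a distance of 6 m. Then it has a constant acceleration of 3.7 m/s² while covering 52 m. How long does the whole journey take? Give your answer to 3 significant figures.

Phase 1 (accelerating): v₀ = 6.50 m/s, a = 4.9 m/s².
v = v₀ + at → t = (13 − 6.50) / 4.9 = 1.33 s
v² = v₀² + 2aΔx → Δx = (13² − 6.50²)/(2·4.9) = 12.9 m

Phase 2 (decelerating): v₀ = 13.0 m/s, a = -6 m/s².
v² = v₀² + 2aΔx = 13.0² + 2·-6·6 = 97.0 → v = 9.85 m/s
t = (v − v₀)/a = (9.85 − 13.0)/-6 = 0.525 s

Phase 3 (accelerating): v₀ = 9.85 m/s, a = 3.7 m/s².
v² = v₀² + 2aΔx = 9.85² + 2·3.7·52 = 482 → v = 21.9 m/s
t = (v − v₀)/a = (21.9 − 9.85)/3.7 = 3.27 s
Total time = 1.33 + 0.525 + 3.27 = 5.12 s

5.12 s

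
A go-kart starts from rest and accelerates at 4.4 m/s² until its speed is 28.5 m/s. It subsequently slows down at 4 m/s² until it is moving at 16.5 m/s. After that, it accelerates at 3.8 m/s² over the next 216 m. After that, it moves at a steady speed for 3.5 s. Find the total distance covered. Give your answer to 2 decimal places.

Phase 1 (accelerating): v₀ = 0 m/s, a = 4.4 m/s².
v = v₀ + at → t = (28.5 − 0) / 4.4 = 6.48 s
v² = v₀² + 2aΔx → Δx = (28.5² − 0²)/(2·4.4) = 92.3 m

Phase 2 (decelerating): v₀ = 28.5 m/s, a = -4 m/s².
v = v₀ + at → t = (16.5 − 28.5) / -4 = 3.00 s
v² = v₀² + 2aΔx → Δx = (16.5² − 28.5²)/(2·-4) = 67.5 m

Phase 3 (accelerating): v₀ = 16.5 m/s, a = 3.8 m/s².
v² = v₀² + 2aΔx = 16.5² + 2·3.8·216 = 1910 → v = 43.7 m/s
t = (v − v₀)/a = (43.7 − 16.5)/3.8 = 7.17 s

Phase 4 (constant speed): v₀ = 43.7 m/s, a = 0 m/s².
v = v₀ + at = 43.7 + (0)(3.5) = 43.7 m/s
Δx = v₀t + ½at² = 43.7·3.5 + 0.5·0·3.5² = 153 m
Total distance = 92.3 + 67.5 + 216 + 153 = 529 m

528.92 m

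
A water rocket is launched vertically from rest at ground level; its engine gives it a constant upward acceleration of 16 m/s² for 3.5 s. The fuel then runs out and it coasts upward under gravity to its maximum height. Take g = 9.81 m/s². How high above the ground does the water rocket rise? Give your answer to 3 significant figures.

Phase 1 (powered ascent): v₀ = 0 m/s, a = 16 m/s².
v = v₀ + at = 0 + (16)(3.5) = 56.0 m/s
Δx = v₀t + ½at² = 0·3.5 + 0.5·16·3.5² = 98.0 m

Phase 2 (coasting upward): v₀ = 56.0 m/s, a = -9.81 m/s².
v = v₀ + at → t = (0 − 56.0) / -9.81 = 5.71 s
v² = v₀² + 2aΔx → Δx = (0² − 56.0²)/(2·-9.81) = 160 m
Maximum height = 98.0 + 160 = 258 m

258 m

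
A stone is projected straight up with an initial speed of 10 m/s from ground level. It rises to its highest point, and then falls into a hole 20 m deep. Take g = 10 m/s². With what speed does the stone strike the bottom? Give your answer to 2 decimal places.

22.36 m/s

Phase 1 (rising): v₀ = 10.0 m/s, a = -10 m/s².
v = v₀ + at → t = (0 − 10.0) / -10 = 1.00 s
v² = v₀² + 2aΔx → Δx = (0² − 10.0²)/(2·-10) = 5.00 m

Phase 2 (falling): v₀ = 0 m/s, a = -10 m/s².
Falls 25.0 m from rest: t = √(2·25.0/10) = 2.24 s; v = g·t = 22.4 m/s.
Final speed = 22.4 m/s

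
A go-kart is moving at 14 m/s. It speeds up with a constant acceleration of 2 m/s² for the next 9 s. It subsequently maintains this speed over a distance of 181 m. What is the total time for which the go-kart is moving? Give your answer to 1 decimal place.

Phase 1 (accelerating): v₀ = 14.0 m/s, a = 2 m/s².
v = v₀ + at = 14.0 + (2)(9) = 32.0 m/s
Δx = v₀t + ½at² = 14.0·9 + 0.5·2·9² = 207 m

Phase 2 (constant speed): v₀ = 32.0 m/s, a = 0 m/s².
Constant speed: t = d/v = 181/32.0 = 5.66 s
Total time = 9.00 + 5.66 = 14.7 s

14.7 s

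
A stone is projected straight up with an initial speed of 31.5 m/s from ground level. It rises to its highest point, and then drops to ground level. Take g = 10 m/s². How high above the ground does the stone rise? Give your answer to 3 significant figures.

49.6 m

Phase 1 (rising): v₀ = 31.5 m/s, a = -10 m/s².
v = v₀ + at → t = (0 − 31.5) / -10 = 3.15 s
v² = v₀² + 2aΔx → Δx = (0² − 31.5²)/(2·-10) = 49.6 m
Maximum height = 49.6 m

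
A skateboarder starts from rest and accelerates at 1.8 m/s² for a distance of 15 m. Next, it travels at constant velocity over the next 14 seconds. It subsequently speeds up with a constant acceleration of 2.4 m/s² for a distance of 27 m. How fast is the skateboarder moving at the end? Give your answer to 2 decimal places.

Phase 1 (accelerating): v₀ = 0 m/s, a = 1.8 m/s².
v² = v₀² + 2aΔx = 0² + 2·1.8·15 = 54.0 → v = 7.35 m/s
t = (v − v₀)/a = (7.35 − 0)/1.8 = 4.08 s

Phase 2 (constant speed): v₀ = 7.35 m/s, a = 0 m/s².
v = v₀ + at = 7.35 + (0)(14) = 7.35 m/s
Δx = v₀t + ½at² = 7.35·14 + 0.5·0·14² = 103 m

Phase 3 (accelerating): v₀ = 7.35 m/s, a = 2.4 m/s².
v² = v₀² + 2aΔx = 7.35² + 2·2.4·27 = 184 → v = 13.5 m/s
t = (v − v₀)/a = (13.5 − 7.35)/2.4 = 2.58 s
Final speed = 13.5 m/s

13.55 m/s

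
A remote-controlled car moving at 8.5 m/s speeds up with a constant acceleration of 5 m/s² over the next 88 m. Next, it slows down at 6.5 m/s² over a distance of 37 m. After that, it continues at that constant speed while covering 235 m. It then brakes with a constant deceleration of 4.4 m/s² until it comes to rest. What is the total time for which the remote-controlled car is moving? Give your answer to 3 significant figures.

21.6 s

Phase 1 (accelerating): v₀ = 8.50 m/s, a = 5 m/s².
v² = v₀² + 2aΔx = 8.50² + 2·5·88 = 952 → v = 30.9 m/s
t = (v − v₀)/a = (30.9 − 8.50)/5 = 4.47 s

Phase 2 (decelerating): v₀ = 30.9 m/s, a = -6.5 m/s².
v² = v₀² + 2aΔx = 30.9² + 2·-6.5·37 = 471 → v = 21.7 m/s
t = (v − v₀)/a = (21.7 − 30.9)/-6.5 = 1.41 s

Phase 3 (constant speed): v₀ = 21.7 m/s, a = 0 m/s².
Constant speed: t = d/v = 235/21.7 = 10.8 s

Phase 4 (decelerating): v₀ = 21.7 m/s, a = -4.4 m/s².
v = v₀ + at → t = (0 − 21.7) / -4.4 = 4.93 s
v² = v₀² + 2aΔx → Δx = (0² − 21.7²)/(2·-4.4) = 53.6 m
Total time = 4.47 + 1.41 + 10.8 + 4.93 = 21.6 s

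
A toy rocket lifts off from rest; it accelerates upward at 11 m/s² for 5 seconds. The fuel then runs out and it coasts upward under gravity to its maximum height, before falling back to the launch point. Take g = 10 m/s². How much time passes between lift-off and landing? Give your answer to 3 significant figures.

Phase 1 (powered ascent): v₀ = 0 m/s, a = 11 m/s².
v = v₀ + at = 0 + (11)(5) = 55.0 m/s
Δx = v₀t + ½at² = 0·5 + 0.5·11·5² = 138 m

Phase 2 (coasting upward): v₀ = 55.0 m/s, a = -10 m/s².
v = v₀ + at → t = (0 − 55.0) / -10 = 5.50 s
v² = v₀² + 2aΔx → Δx = (0² − 55.0²)/(2·-10) = 151 m

Phase 3 (free fall): v₀ = 0 m/s, a = -10 m/s².
Falls 289 m from rest: t = √(2·289/10) = 7.60 s; v = g·t = 76.0 m/s.
Total time = 5.00 + 5.50 + 7.60 = 18.1 s

18.1 s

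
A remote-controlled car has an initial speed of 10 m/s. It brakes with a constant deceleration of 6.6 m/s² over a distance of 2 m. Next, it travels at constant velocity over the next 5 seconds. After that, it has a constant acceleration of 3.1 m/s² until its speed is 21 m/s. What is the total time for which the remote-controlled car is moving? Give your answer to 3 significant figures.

9.22 s

Phase 1 (decelerating): v₀ = 10.0 m/s, a = -6.6 m/s².
v² = v₀² + 2aΔx = 10.0² + 2·-6.6·2 = 73.6 → v = 8.58 m/s
t = (v − v₀)/a = (8.58 − 10.0)/-6.6 = 0.215 s

Phase 2 (constant speed): v₀ = 8.58 m/s, a = 0 m/s².
v = v₀ + at = 8.58 + (0)(5) = 8.58 m/s
Δx = v₀t + ½at² = 8.58·5 + 0.5·0·5² = 42.9 m

Phase 3 (accelerating): v₀ = 8.58 m/s, a = 3.1 m/s².
v = v₀ + at → t = (21 − 8.58) / 3.1 = 4.01 s
v² = v₀² + 2aΔx → Δx = (21² − 8.58²)/(2·3.1) = 59.3 m
Total time = 0.215 + 5.00 + 4.01 = 9.22 s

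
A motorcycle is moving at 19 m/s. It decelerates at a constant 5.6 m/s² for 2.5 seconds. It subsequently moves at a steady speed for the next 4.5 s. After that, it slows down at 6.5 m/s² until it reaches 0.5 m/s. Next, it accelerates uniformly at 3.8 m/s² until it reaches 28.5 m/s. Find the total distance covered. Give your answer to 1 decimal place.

Phase 1 (decelerating): v₀ = 19.0 m/s, a = -5.6 m/s².
v = v₀ + at = 19.0 + (-5.6)(2.5) = 5.00 m/s
Δx = v₀t + ½at² = 19.0·2.5 + 0.5·-5.6·2.5² = 30.0 m

Phase 2 (constant speed): v₀ = 5.00 m/s, a = 0 m/s².
v = v₀ + at = 5.00 + (0)(4.5) = 5.00 m/s
Δx = v₀t + ½at² = 5.00·4.5 + 0.5·0·4.5² = 22.5 m

Phase 3 (decelerating): v₀ = 5.00 m/s, a = -6.5 m/s².
v = v₀ + at → t = (0.5 − 5.00) / -6.5 = 0.692 s
v² = v₀² + 2aΔx → Δx = (0.5² − 5.00²)/(2·-6.5) = 1.90 m

Phase 4 (accelerating): v₀ = 0.500 m/s, a = 3.8 m/s².
v = v₀ + at → t = (28.5 − 0.500) / 3.8 = 7.37 s
v² = v₀² + 2aΔx → Δx = (28.5² − 0.500²)/(2·3.8) = 107 m
Total distance = 30.0 + 22.5 + 1.90 + 107 = 161 m

161.2 m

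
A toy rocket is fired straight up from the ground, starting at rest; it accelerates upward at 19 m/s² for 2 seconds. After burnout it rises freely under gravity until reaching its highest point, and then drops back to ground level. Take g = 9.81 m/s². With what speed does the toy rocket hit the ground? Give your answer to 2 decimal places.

Phase 1 (powered ascent): v₀ = 0 m/s, a = 19 m/s².
v = v₀ + at = 0 + (19)(2) = 38.0 m/s
Δx = v₀t + ½at² = 0·2 + 0.5·19·2² = 38.0 m

Phase 2 (coasting upward): v₀ = 38.0 m/s, a = -9.81 m/s².
v = v₀ + at → t = (0 − 38.0) / -9.81 = 3.87 s
v² = v₀² + 2aΔx → Δx = (0² − 38.0²)/(2·-9.81) = 73.6 m

Phase 3 (free fall): v₀ = 0 m/s, a = -9.81 m/s².
Falls 112 m from rest: t = √(2·112/9.81) = 4.77 s; v = g·t = 46.8 m/s.
Impact speed = 46.8 m/s

46.79 m/s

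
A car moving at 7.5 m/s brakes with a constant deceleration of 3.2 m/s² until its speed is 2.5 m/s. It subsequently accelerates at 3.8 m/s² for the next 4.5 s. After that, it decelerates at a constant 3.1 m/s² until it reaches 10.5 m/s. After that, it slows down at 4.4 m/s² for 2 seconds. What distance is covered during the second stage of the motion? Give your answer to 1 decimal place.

Phase 1 (decelerating): v₀ = 7.50 m/s, a = -3.2 m/s².
v = v₀ + at → t = (2.5 − 7.50) / -3.2 = 1.56 s
v² = v₀² + 2aΔx → Δx = (2.5² − 7.50²)/(2·-3.2) = 7.81 m

Phase 2 (accelerating): v₀ = 2.50 m/s, a = 3.8 m/s².
v = v₀ + at = 2.50 + (3.8)(4.5) = 19.6 m/s
Δx = v₀t + ½at² = 2.50·4.5 + 0.5·3.8·4.5² = 49.7 m
Distance in phase 2 = 49.7 m

49.7 m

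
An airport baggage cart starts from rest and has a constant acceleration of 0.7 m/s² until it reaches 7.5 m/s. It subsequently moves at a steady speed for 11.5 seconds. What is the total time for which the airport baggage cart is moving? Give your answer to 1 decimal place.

22.2 s

Phase 1 (accelerating): v₀ = 0 m/s, a = 0.7 m/s².
v = v₀ + at → t = (7.5 − 0) / 0.7 = 10.7 s
v² = v₀² + 2aΔx → Δx = (7.5² − 0²)/(2·0.7) = 40.2 m

Phase 2 (constant speed): v₀ = 7.50 m/s, a = 0 m/s².
v = v₀ + at = 7.50 + (0)(11.5) = 7.50 m/s
Δx = v₀t + ½at² = 7.50·11.5 + 0.5·0·11.5² = 86.2 m
Total time = 10.7 + 11.5 = 22.2 s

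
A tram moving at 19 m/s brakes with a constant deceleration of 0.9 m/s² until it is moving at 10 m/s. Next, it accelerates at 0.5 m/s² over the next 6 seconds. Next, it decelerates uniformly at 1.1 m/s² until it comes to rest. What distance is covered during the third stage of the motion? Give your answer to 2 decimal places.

76.82 m

Phase 1 (decelerating): v₀ = 19.0 m/s, a = -0.9 m/s².
v = v₀ + at → t = (10 − 19.0) / -0.9 = 10.0 s
v² = v₀² + 2aΔx → Δx = (10² − 19.0²)/(2·-0.9) = 145 m

Phase 2 (accelerating): v₀ = 10.0 m/s, a = 0.5 m/s².
v = v₀ + at = 10.0 + (0.5)(6) = 13.0 m/s
Δx = v₀t + ½at² = 10.0·6 + 0.5·0.5·6² = 69.0 m

Phase 3 (decelerating): v₀ = 13.0 m/s, a = -1.1 m/s².
v = v₀ + at → t = (0 − 13.0) / -1.1 = 11.8 s
v² = v₀² + 2aΔx → Δx = (0² − 13.0²)/(2·-1.1) = 76.8 m
Distance in phase 3 = 76.8 m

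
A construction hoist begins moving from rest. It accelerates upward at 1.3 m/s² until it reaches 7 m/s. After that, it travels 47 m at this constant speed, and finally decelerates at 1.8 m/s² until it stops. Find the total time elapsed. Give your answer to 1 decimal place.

Phase 1 (accelerating): v₀ = 0 m/s, a = 1.3 m/s².
v = v₀ + at → t = (7 − 0) / 1.3 = 5.38 s
v² = v₀² + 2aΔx → Δx = (7² − 0²)/(2·1.3) = 18.8 m

Phase 2 (constant speed): v₀ = 7.00 m/s, a = 0 m/s².
Constant speed: t = d/v = 47/7.00 = 6.71 s

Phase 3 (decelerating): v₀ = 7.00 m/s, a = -1.8 m/s².
v = v₀ + at → t = (0 − 7.00) / -1.8 = 3.89 s
v² = v₀² + 2aΔx → Δx = (0² − 7.00²)/(2·-1.8) = 13.6 m
Total time = 5.38 + 6.71 + 3.89 = 16.0 s

16.0 s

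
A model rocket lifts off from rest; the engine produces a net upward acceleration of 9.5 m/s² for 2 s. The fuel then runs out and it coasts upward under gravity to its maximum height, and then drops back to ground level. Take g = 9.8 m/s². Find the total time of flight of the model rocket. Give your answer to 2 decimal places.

Phase 1 (powered ascent): v₀ = 0 m/s, a = 9.5 m/s².
v = v₀ + at = 0 + (9.5)(2) = 19.0 m/s
Δx = v₀t + ½at² = 0·2 + 0.5·9.5·2² = 19.0 m

Phase 2 (coasting upward): v₀ = 19.0 m/s, a = -9.8 m/s².
v = v₀ + at → t = (0 − 19.0) / -9.8 = 1.94 s
v² = v₀² + 2aΔx → Δx = (0² − 19.0²)/(2·-9.8) = 18.4 m

Phase 3 (free fall): v₀ = 0 m/s, a = -9.8 m/s².
Falls 37.4 m from rest: t = √(2·37.4/9.8) = 2.76 s; v = g·t = 27.1 m/s.
Total time = 2.00 + 1.94 + 2.76 = 6.70 s

6.70 s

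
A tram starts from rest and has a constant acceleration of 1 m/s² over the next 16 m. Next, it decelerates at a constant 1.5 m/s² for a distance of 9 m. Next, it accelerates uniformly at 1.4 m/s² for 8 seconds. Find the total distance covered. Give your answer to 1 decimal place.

Phase 1 (accelerating): v₀ = 0 m/s, a = 1 m/s².
v² = v₀² + 2aΔx = 0² + 2·1·16 = 32.0 → v = 5.66 m/s
t = (v − v₀)/a = (5.66 − 0)/1 = 5.66 s

Phase 2 (decelerating): v₀ = 5.66 m/s, a = -1.5 m/s².
v² = v₀² + 2aΔx = 5.66² + 2·-1.5·9 = 5.00 → v = 2.24 m/s
t = (v − v₀)/a = (2.24 − 5.66)/-1.5 = 2.28 s

Phase 3 (accelerating): v₀ = 2.24 m/s, a = 1.4 m/s².
v = v₀ + at = 2.24 + (1.4)(8) = 13.4 m/s
Δx = v₀t + ½at² = 2.24·8 + 0.5·1.4·8² = 62.7 m
Total distance = 16.0 + 9.00 + 62.7 = 87.7 m

87.7 m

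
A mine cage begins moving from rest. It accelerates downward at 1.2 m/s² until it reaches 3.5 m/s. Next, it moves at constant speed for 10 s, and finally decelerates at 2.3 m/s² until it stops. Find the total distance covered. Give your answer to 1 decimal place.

Phase 1 (accelerating): v₀ = 0 m/s, a = 1.2 m/s².
v = v₀ + at → t = (3.5 − 0) / 1.2 = 2.92 s
v² = v₀² + 2aΔx → Δx = (3.5² − 0²)/(2·1.2) = 5.10 m

Phase 2 (constant speed): v₀ = 3.50 m/s, a = 0 m/s².
v = v₀ + at = 3.50 + (0)(10) = 3.50 m/s
Δx = v₀t + ½at² = 3.50·10 + 0.5·0·10² = 35.0 m

Phase 3 (decelerating): v₀ = 3.50 m/s, a = -2.3 m/s².
v = v₀ + at → t = (0 − 3.50) / -2.3 = 1.52 s
v² = v₀² + 2aΔx → Δx = (0² − 3.50²)/(2·-2.3) = 2.66 m
Total distance = 5.10 + 35.0 + 2.66 = 42.8 m

42.8 m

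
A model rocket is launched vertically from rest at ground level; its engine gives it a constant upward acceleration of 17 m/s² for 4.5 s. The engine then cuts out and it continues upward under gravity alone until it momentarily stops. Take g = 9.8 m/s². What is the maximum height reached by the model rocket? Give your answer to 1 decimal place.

Phase 1 (powered ascent): v₀ = 0 m/s, a = 17 m/s².
v = v₀ + at = 0 + (17)(4.5) = 76.5 m/s
Δx = v₀t + ½at² = 0·4.5 + 0.5·17·4.5² = 172 m

Phase 2 (coasting upward): v₀ = 76.5 m/s, a = -9.8 m/s².
v = v₀ + at → t = (0 − 76.5) / -9.8 = 7.81 s
v² = v₀² + 2aΔx → Δx = (0² − 76.5²)/(2·-9.8) = 299 m
Maximum height = 172 + 299 = 471 m

470.7 m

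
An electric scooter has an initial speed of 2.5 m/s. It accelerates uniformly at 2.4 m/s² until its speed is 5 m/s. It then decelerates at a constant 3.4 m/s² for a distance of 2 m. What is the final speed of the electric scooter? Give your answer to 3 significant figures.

Phase 1 (accelerating): v₀ = 2.50 m/s, a = 2.4 m/s².
v = v₀ + at → t = (5 − 2.50) / 2.4 = 1.04 s
v² = v₀² + 2aΔx → Δx = (5² − 2.50²)/(2·2.4) = 3.91 m

Phase 2 (decelerating): v₀ = 5.00 m/s, a = -3.4 m/s².
v² = v₀² + 2aΔx = 5.00² + 2·-3.4·2 = 11.4 → v = 3.38 m/s
t = (v − v₀)/a = (3.38 − 5.00)/-3.4 = 0.478 s
Final speed = 3.38 m/s

3.38 m/s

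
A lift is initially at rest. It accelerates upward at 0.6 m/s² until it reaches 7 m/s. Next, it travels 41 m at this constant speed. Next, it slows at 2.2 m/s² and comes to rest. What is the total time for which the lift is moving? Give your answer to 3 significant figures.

20.7 s

Phase 1 (accelerating): v₀ = 0 m/s, a = 0.6 m/s².
v = v₀ + at → t = (7 − 0) / 0.6 = 11.7 s
v² = v₀² + 2aΔx → Δx = (7² − 0²)/(2·0.6) = 40.8 m

Phase 2 (constant speed): v₀ = 7.00 m/s, a = 0 m/s².
Constant speed: t = d/v = 41/7.00 = 5.86 s

Phase 3 (decelerating): v₀ = 7.00 m/s, a = -2.2 m/s².
v = v₀ + at → t = (0 − 7.00) / -2.2 = 3.18 s
v² = v₀² + 2aΔx → Δx = (0² − 7.00²)/(2·-2.2) = 11.1 m
Total time = 11.7 + 5.86 + 3.18 = 20.7 s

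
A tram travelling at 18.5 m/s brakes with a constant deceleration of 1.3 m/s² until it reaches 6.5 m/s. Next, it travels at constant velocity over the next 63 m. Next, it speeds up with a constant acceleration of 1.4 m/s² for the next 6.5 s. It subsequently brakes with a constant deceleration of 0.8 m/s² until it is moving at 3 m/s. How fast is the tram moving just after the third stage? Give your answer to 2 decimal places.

Phase 1 (decelerating): v₀ = 18.5 m/s, a = -1.3 m/s².
v = v₀ + at → t = (6.5 − 18.5) / -1.3 = 9.23 s
v² = v₀² + 2aΔx → Δx = (6.5² − 18.5²)/(2·-1.3) = 115 m

Phase 2 (constant speed): v₀ = 6.50 m/s, a = 0 m/s².
Constant speed: t = d/v = 63/6.50 = 9.69 s

Phase 3 (accelerating): v₀ = 6.50 m/s, a = 1.4 m/s².
v = v₀ + at = 6.50 + (1.4)(6.5) = 15.6 m/s
Δx = v₀t + ½at² = 6.50·6.5 + 0.5·1.4·6.5² = 71.8 m
Speed at end of phase 3 = 15.6 m/s

15.60 m/s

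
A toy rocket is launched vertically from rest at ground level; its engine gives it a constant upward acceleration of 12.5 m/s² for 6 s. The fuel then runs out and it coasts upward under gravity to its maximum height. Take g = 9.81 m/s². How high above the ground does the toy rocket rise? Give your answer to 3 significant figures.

Phase 1 (powered ascent): v₀ = 0 m/s, a = 12.5 m/s².
v = v₀ + at = 0 + (12.5)(6) = 75.0 m/s
Δx = v₀t + ½at² = 0·6 + 0.5·12.5·6² = 225 m

Phase 2 (coasting upward): v₀ = 75.0 m/s, a = -9.81 m/s².
v = v₀ + at → t = (0 − 75.0) / -9.81 = 7.65 s
v² = v₀² + 2aΔx → Δx = (0² − 75.0²)/(2·-9.81) = 287 m
Maximum height = 225 + 287 = 512 m

512 m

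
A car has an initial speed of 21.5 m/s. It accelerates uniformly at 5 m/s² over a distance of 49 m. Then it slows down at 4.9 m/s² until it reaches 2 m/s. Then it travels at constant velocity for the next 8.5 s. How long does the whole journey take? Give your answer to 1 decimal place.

16.3 s

Phase 1 (accelerating): v₀ = 21.5 m/s, a = 5 m/s².
v² = v₀² + 2aΔx = 21.5² + 2·5·49 = 952 → v = 30.9 m/s
t = (v − v₀)/a = (30.9 − 21.5)/5 = 1.87 s

Phase 2 (decelerating): v₀ = 30.9 m/s, a = -4.9 m/s².
v = v₀ + at → t = (2 − 30.9) / -4.9 = 5.89 s
v² = v₀² + 2aΔx → Δx = (2² − 30.9²)/(2·-4.9) = 96.8 m

Phase 3 (constant speed): v₀ = 2.00 m/s, a = 0 m/s².
v = v₀ + at = 2.00 + (0)(8.5) = 2.00 m/s
Δx = v₀t + ½at² = 2.00·8.5 + 0.5·0·8.5² = 17.0 m
Total time = 1.87 + 5.89 + 8.50 = 16.3 s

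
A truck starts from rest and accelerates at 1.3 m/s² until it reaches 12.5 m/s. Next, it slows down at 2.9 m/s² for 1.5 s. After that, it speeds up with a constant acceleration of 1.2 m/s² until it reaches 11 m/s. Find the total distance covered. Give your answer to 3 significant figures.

98.3 m

Phase 1 (accelerating): v₀ = 0 m/s, a = 1.3 m/s².
v = v₀ + at → t = (12.5 − 0) / 1.3 = 9.62 s
v² = v₀² + 2aΔx → Δx = (12.5² − 0²)/(2·1.3) = 60.1 m

Phase 2 (decelerating): v₀ = 12.5 m/s, a = -2.9 m/s².
v = v₀ + at = 12.5 + (-2.9)(1.5) = 8.15 m/s
Δx = v₀t + ½at² = 12.5·1.5 + 0.5·-2.9·1.5² = 15.5 m

Phase 3 (accelerating): v₀ = 8.15 m/s, a = 1.2 m/s².
v = v₀ + at → t = (11 − 8.15) / 1.2 = 2.38 s
v² = v₀² + 2aΔx → Δx = (11² − 8.15²)/(2·1.2) = 22.7 m
Total distance = 60.1 + 15.5 + 22.7 = 98.3 m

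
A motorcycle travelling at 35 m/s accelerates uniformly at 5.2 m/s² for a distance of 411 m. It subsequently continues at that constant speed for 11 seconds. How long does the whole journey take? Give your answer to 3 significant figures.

Phase 1 (accelerating): v₀ = 35.0 m/s, a = 5.2 m/s².
v² = v₀² + 2aΔx = 35.0² + 2·5.2·411 = 5500 → v = 74.2 m/s
t = (v − v₀)/a = (74.2 − 35.0)/5.2 = 7.53 s

Phase 2 (constant speed): v₀ = 74.2 m/s, a = 0 m/s².
v = v₀ + at = 74.2 + (0)(11) = 74.2 m/s
Δx = v₀t + ½at² = 74.2·11 + 0.5·0·11² = 816 m
Total time = 7.53 + 11.0 = 18.5 s

18.5 s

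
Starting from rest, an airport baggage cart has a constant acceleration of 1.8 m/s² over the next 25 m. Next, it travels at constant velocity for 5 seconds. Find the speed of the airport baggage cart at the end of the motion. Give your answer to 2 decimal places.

9.49 m/s

Phase 1 (accelerating): v₀ = 0 m/s, a = 1.8 m/s².
v² = v₀² + 2aΔx = 0² + 2·1.8·25 = 90.0 → v = 9.49 m/s
t = (v − v₀)/a = (9.49 − 0)/1.8 = 5.27 s

Phase 2 (constant speed): v₀ = 9.49 m/s, a = 0 m/s².
v = v₀ + at = 9.49 + (0)(5) = 9.49 m/s
Δx = v₀t + ½at² = 9.49·5 + 0.5·0·5² = 47.4 m
Final speed = 9.49 m/s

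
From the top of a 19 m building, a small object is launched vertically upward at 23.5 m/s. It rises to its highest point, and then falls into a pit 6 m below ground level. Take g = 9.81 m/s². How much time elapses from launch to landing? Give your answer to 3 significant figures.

5.69 s

Phase 1 (rising): v₀ = 23.5 m/s, a = -9.81 m/s².
v = v₀ + at → t = (0 − 23.5) / -9.81 = 2.40 s
v² = v₀² + 2aΔx → Δx = (0² − 23.5²)/(2·-9.81) = 28.1 m

Phase 2 (falling): v₀ = 0 m/s, a = -9.81 m/s².
Falls 53.1 m from rest: t = √(2·53.1/9.81) = 3.29 s; v = g·t = 32.3 m/s.
Total time = 2.40 + 3.29 = 5.69 s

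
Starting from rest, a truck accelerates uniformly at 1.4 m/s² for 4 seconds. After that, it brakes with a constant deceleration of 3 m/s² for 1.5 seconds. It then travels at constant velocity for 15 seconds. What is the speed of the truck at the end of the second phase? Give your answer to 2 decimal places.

1.10 m/s

Phase 1 (accelerating): v₀ = 0 m/s, a = 1.4 m/s².
v = v₀ + at = 0 + (1.4)(4) = 5.60 m/s
Δx = v₀t + ½at² = 0·4 + 0.5·1.4·4² = 11.2 m

Phase 2 (decelerating): v₀ = 5.60 m/s, a = -3 m/s².
v = v₀ + at = 5.60 + (-3)(1.5) = 1.10 m/s
Δx = v₀t + ½at² = 5.60·1.5 + 0.5·-3·1.5² = 5.02 m
Speed at end of phase 2 = 1.10 m/s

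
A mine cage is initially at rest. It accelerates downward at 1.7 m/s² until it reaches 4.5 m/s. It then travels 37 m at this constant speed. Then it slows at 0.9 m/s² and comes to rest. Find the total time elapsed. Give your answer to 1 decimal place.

Phase 1 (accelerating): v₀ = 0 m/s, a = 1.7 m/s².
v = v₀ + at → t = (4.5 − 0) / 1.7 = 2.65 s
v² = v₀² + 2aΔx → Δx = (4.5² − 0²)/(2·1.7) = 5.96 m

Phase 2 (constant speed): v₀ = 4.50 m/s, a = 0 m/s².
Constant speed: t = d/v = 37/4.50 = 8.22 s

Phase 3 (decelerating): v₀ = 4.50 m/s, a = -0.9 m/s².
v = v₀ + at → t = (0 − 4.50) / -0.9 = 5.00 s
v² = v₀² + 2aΔx → Δx = (0² − 4.50²)/(2·-0.9) = 11.2 m
Total time = 2.65 + 8.22 + 5.00 = 15.9 s

15.9 s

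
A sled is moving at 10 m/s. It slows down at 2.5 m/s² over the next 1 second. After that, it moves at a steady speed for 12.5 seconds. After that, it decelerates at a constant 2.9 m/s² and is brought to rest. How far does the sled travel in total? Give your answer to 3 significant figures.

112 m

Phase 1 (decelerating): v₀ = 10.0 m/s, a = -2.5 m/s².
v = v₀ + at = 10.0 + (-2.5)(1) = 7.50 m/s
Δx = v₀t + ½at² = 10.0·1 + 0.5·-2.5·1² = 8.75 m

Phase 2 (constant speed): v₀ = 7.50 m/s, a = 0 m/s².
v = v₀ + at = 7.50 + (0)(12.5) = 7.50 m/s
Δx = v₀t + ½at² = 7.50·12.5 + 0.5·0·12.5² = 93.8 m

Phase 3 (decelerating): v₀ = 7.50 m/s, a = -2.9 m/s².
v = v₀ + at → t = (0 − 7.50) / -2.9 = 2.59 s
v² = v₀² + 2aΔx → Δx = (0² − 7.50²)/(2·-2.9) = 9.70 m
Total distance = 8.75 + 93.8 + 9.70 = 112 m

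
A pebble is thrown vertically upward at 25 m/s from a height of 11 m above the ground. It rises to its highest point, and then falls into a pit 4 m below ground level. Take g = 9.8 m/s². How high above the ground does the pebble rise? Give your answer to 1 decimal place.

42.9 m

Phase 1 (rising): v₀ = 25.0 m/s, a = -9.8 m/s².
v = v₀ + at → t = (0 − 25.0) / -9.8 = 2.55 s
v² = v₀² + 2aΔx → Δx = (0² − 25.0²)/(2·-9.8) = 31.9 m
Maximum height = 11 + 31.9 = 42.9 m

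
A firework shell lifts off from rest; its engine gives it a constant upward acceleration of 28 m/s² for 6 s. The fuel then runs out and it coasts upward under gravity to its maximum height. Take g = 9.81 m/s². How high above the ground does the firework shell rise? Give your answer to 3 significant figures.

Phase 1 (powered ascent): v₀ = 0 m/s, a = 28 m/s².
v = v₀ + at = 0 + (28)(6) = 168 m/s
Δx = v₀t + ½at² = 0·6 + 0.5·28·6² = 504 m

Phase 2 (coasting upward): v₀ = 168 m/s, a = -9.81 m/s².
v = v₀ + at → t = (0 − 168) / -9.81 = 17.1 s
v² = v₀² + 2aΔx → Δx = (0² − 168²)/(2·-9.81) = 1440 m
Maximum height = 504 + 1440 = 1940 m

1940 m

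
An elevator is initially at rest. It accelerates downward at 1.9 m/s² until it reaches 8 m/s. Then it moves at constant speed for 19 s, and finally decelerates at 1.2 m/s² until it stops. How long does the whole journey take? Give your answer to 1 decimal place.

Phase 1 (accelerating): v₀ = 0 m/s, a = 1.9 m/s².
v = v₀ + at → t = (8 − 0) / 1.9 = 4.21 s
v² = v₀² + 2aΔx → Δx = (8² − 0²)/(2·1.9) = 16.8 m

Phase 2 (constant speed): v₀ = 8.00 m/s, a = 0 m/s².
v = v₀ + at = 8.00 + (0)(19) = 8.00 m/s
Δx = v₀t + ½at² = 8.00·19 + 0.5·0·19² = 152 m

Phase 3 (decelerating): v₀ = 8.00 m/s, a = -1.2 m/s².
v = v₀ + at → t = (0 − 8.00) / -1.2 = 6.67 s
v² = v₀² + 2aΔx → Δx = (0² − 8.00²)/(2·-1.2) = 26.7 m
Total time = 4.21 + 19.0 + 6.67 = 29.9 s

29.9 s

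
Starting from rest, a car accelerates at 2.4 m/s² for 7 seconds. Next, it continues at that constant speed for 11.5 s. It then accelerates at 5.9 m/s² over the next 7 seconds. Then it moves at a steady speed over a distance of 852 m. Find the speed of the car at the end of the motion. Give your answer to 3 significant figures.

58.1 m/s

Phase 1 (accelerating): v₀ = 0 m/s, a = 2.4 m/s².
v = v₀ + at = 0 + (2.4)(7) = 16.8 m/s
Δx = v₀t + ½at² = 0·7 + 0.5·2.4·7² = 58.8 m

Phase 2 (constant speed): v₀ = 16.8 m/s, a = 0 m/s².
v = v₀ + at = 16.8 + (0)(11.5) = 16.8 m/s
Δx = v₀t + ½at² = 16.8·11.5 + 0.5·0·11.5² = 193 m

Phase 3 (accelerating): v₀ = 16.8 m/s, a = 5.9 m/s².
v = v₀ + at = 16.8 + (5.9)(7) = 58.1 m/s
Δx = v₀t + ½at² = 16.8·7 + 0.5·5.9·7² = 262 m

Phase 4 (constant speed): v₀ = 58.1 m/s, a = 0 m/s².
Constant speed: t = d/v = 852/58.1 = 14.7 s
Final speed = 58.1 m/s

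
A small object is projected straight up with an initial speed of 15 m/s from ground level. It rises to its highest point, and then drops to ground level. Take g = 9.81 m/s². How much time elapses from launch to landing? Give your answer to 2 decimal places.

3.06 s

Phase 1 (rising): v₀ = 15.0 m/s, a = -9.81 m/s².
v = v₀ + at → t = (0 − 15.0) / -9.81 = 1.53 s
v² = v₀² + 2aΔx → Δx = (0² − 15.0²)/(2·-9.81) = 11.5 m

Phase 2 (falling): v₀ = 0 m/s, a = -9.81 m/s².
Falls 11.5 m from rest: t = √(2·11.5/9.81) = 1.53 s; v = g·t = 15.0 m/s.
Total time = 1.53 + 1.53 = 3.06 s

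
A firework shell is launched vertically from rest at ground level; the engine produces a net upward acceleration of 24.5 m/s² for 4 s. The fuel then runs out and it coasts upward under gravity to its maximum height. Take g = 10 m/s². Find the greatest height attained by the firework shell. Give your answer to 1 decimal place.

676.2 m

Phase 1 (powered ascent): v₀ = 0 m/s, a = 24.5 m/s².
v = v₀ + at = 0 + (24.5)(4) = 98.0 m/s
Δx = v₀t + ½at² = 0·4 + 0.5·24.5·4² = 196 m

Phase 2 (coasting upward): v₀ = 98.0 m/s, a = -10 m/s².
v = v₀ + at → t = (0 − 98.0) / -10 = 9.80 s
v² = v₀² + 2aΔx → Δx = (0² − 98.0²)/(2·-10) = 480 m
Maximum height = 196 + 480 = 676 m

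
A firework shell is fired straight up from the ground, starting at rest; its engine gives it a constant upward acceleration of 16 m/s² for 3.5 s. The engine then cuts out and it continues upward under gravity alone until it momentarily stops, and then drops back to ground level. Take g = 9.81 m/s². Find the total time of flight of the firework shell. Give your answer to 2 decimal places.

Phase 1 (powered ascent): v₀ = 0 m/s, a = 16 m/s².
v = v₀ + at = 0 + (16)(3.5) = 56.0 m/s
Δx = v₀t + ½at² = 0·3.5 + 0.5·16·3.5² = 98.0 m

Phase 2 (coasting upward): v₀ = 56.0 m/s, a = -9.81 m/s².
v = v₀ + at → t = (0 − 56.0) / -9.81 = 5.71 s
v² = v₀² + 2aΔx → Δx = (0² − 56.0²)/(2·-9.81) = 160 m

Phase 3 (free fall): v₀ = 0 m/s, a = -9.81 m/s².
Falls 258 m from rest: t = √(2·258/9.81) = 7.25 s; v = g·t = 71.1 m/s.
Total time = 3.50 + 5.71 + 7.25 = 16.5 s

16.46 s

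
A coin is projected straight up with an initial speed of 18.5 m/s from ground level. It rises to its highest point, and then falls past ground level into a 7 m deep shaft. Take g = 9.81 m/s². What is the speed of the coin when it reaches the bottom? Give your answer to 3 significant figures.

Phase 1 (rising): v₀ = 18.5 m/s, a = -9.81 m/s².
v = v₀ + at → t = (0 − 18.5) / -9.81 = 1.89 s
v² = v₀² + 2aΔx → Δx = (0² − 18.5²)/(2·-9.81) = 17.4 m

Phase 2 (falling): v₀ = 0 m/s, a = -9.81 m/s².
Falls 24.4 m from rest: t = √(2·24.4/9.81) = 2.23 s; v = g·t = 21.9 m/s.
Final speed = 21.9 m/s

21.9 m/s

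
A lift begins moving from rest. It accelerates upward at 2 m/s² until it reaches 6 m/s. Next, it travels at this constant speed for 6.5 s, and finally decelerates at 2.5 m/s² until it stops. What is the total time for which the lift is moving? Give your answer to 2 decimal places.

11.90 s

Phase 1 (accelerating): v₀ = 0 m/s, a = 2 m/s².
v = v₀ + at → t = (6 − 0) / 2 = 3.00 s
v² = v₀² + 2aΔx → Δx = (6² − 0²)/(2·2) = 9.00 m

Phase 2 (constant speed): v₀ = 6.00 m/s, a = 0 m/s².
v = v₀ + at = 6.00 + (0)(6.5) = 6.00 m/s
Δx = v₀t + ½at² = 6.00·6.5 + 0.5·0·6.5² = 39.0 m

Phase 3 (decelerating): v₀ = 6.00 m/s, a = -2.5 m/s².
v = v₀ + at → t = (0 − 6.00) / -2.5 = 2.40 s
v² = v₀² + 2aΔx → Δx = (0² − 6.00²)/(2·-2.5) = 7.20 m
Total time = 3.00 + 6.50 + 2.40 = 11.9 s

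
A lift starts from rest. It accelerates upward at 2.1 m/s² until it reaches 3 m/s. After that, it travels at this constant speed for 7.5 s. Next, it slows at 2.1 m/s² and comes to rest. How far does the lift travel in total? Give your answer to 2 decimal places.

26.79 m

Phase 1 (accelerating): v₀ = 0 m/s, a = 2.1 m/s².
v = v₀ + at → t = (3 − 0) / 2.1 = 1.43 s
v² = v₀² + 2aΔx → Δx = (3² − 0²)/(2·2.1) = 2.14 m

Phase 2 (constant speed): v₀ = 3.00 m/s, a = 0 m/s².
v = v₀ + at = 3.00 + (0)(7.5) = 3.00 m/s
Δx = v₀t + ½at² = 3.00·7.5 + 0.5·0·7.5² = 22.5 m

Phase 3 (decelerating): v₀ = 3.00 m/s, a = -2.1 m/s².
v = v₀ + at → t = (0 − 3.00) / -2.1 = 1.43 s
v² = v₀² + 2aΔx → Δx = (0² − 3.00²)/(2·-2.1) = 2.14 m
Total distance = 2.14 + 22.5 + 2.14 = 26.8 m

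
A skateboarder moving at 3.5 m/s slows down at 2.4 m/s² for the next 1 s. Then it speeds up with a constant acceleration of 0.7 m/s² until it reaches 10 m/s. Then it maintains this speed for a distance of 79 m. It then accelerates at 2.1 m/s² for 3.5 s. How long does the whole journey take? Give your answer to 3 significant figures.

Phase 1 (decelerating): v₀ = 3.50 m/s, a = -2.4 m/s².
v = v₀ + at = 3.50 + (-2.4)(1) = 1.10 m/s
Δx = v₀t + ½at² = 3.50·1 + 0.5·-2.4·1² = 2.30 m

Phase 2 (accelerating): v₀ = 1.10 m/s, a = 0.7 m/s².
v = v₀ + at → t = (10 − 1.10) / 0.7 = 12.7 s
v² = v₀² + 2aΔx → Δx = (10² − 1.10²)/(2·0.7) = 70.6 m

Phase 3 (constant speed): v₀ = 10.0 m/s, a = 0 m/s².
Constant speed: t = d/v = 79/10.0 = 7.90 s

Phase 4 (accelerating): v₀ = 10.0 m/s, a = 2.1 m/s².
v = v₀ + at = 10.0 + (2.1)(3.5) = 17.4 m/s
Δx = v₀t + ½at² = 10.0·3.5 + 0.5·2.1·3.5² = 47.9 m
Total time = 1.00 + 12.7 + 7.90 + 3.50 = 25.1 s

25.1 s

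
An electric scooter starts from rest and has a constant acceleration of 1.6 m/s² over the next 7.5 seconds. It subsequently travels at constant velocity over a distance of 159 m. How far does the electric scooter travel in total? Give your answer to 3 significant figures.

Phase 1 (accelerating): v₀ = 0 m/s, a = 1.6 m/s².
v = v₀ + at = 0 + (1.6)(7.5) = 12.0 m/s
Δx = v₀t + ½at² = 0·7.5 + 0.5·1.6·7.5² = 45.0 m

Phase 2 (constant speed): v₀ = 12.0 m/s, a = 0 m/s².
Constant speed: t = d/v = 159/12.0 = 13.2 s
Total distance = 45.0 + 159 = 204 m

204 m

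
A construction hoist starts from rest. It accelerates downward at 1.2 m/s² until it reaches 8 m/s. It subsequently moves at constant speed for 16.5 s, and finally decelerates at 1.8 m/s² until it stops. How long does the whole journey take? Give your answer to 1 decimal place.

Phase 1 (accelerating): v₀ = 0 m/s, a = 1.2 m/s².
v = v₀ + at → t = (8 − 0) / 1.2 = 6.67 s
v² = v₀² + 2aΔx → Δx = (8² − 0²)/(2·1.2) = 26.7 m

Phase 2 (constant speed): v₀ = 8.00 m/s, a = 0 m/s².
v = v₀ + at = 8.00 + (0)(16.5) = 8.00 m/s
Δx = v₀t + ½at² = 8.00·16.5 + 0.5·0·16.5² = 132 m

Phase 3 (decelerating): v₀ = 8.00 m/s, a = -1.8 m/s².
v = v₀ + at → t = (0 − 8.00) / -1.8 = 4.44 s
v² = v₀² + 2aΔx → Δx = (0² − 8.00²)/(2·-1.8) = 17.8 m
Total time = 6.67 + 16.5 + 4.44 = 27.6 s

27.6 s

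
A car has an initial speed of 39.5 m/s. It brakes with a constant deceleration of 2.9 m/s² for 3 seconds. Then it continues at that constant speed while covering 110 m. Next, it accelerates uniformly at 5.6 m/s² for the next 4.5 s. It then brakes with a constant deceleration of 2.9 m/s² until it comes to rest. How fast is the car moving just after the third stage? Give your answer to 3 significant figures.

Phase 1 (decelerating): v₀ = 39.5 m/s, a = -2.9 m/s².
v = v₀ + at = 39.5 + (-2.9)(3) = 30.8 m/s
Δx = v₀t + ½at² = 39.5·3 + 0.5·-2.9·3² = 105 m

Phase 2 (constant speed): v₀ = 30.8 m/s, a = 0 m/s².
Constant speed: t = d/v = 110/30.8 = 3.57 s

Phase 3 (accelerating): v₀ = 30.8 m/s, a = 5.6 m/s².
v = v₀ + at = 30.8 + (5.6)(4.5) = 56.0 m/s
Δx = v₀t + ½at² = 30.8·4.5 + 0.5·5.6·4.5² = 195 m
Speed at end of phase 3 = 56.0 m/s

56.0 m/s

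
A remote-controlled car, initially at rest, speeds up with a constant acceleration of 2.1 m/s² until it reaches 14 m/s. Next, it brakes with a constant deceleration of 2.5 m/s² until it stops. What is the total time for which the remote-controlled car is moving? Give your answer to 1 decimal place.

12.3 s

Phase 1 (accelerating): v₀ = 0 m/s, a = 2.1 m/s².
v = v₀ + at → t = (14 − 0) / 2.1 = 6.67 s
v² = v₀² + 2aΔx → Δx = (14² − 0²)/(2·2.1) = 46.7 m

Phase 2 (decelerating): v₀ = 14.0 m/s, a = -2.5 m/s².
v = v₀ + at → t = (0 − 14.0) / -2.5 = 5.60 s
v² = v₀² + 2aΔx → Δx = (0² − 14.0²)/(2·-2.5) = 39.2 m
Total time = 6.67 + 5.60 = 12.3 s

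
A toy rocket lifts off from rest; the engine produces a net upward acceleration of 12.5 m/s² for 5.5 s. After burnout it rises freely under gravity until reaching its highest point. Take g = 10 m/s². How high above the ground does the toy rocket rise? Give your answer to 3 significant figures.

425 m

Phase 1 (powered ascent): v₀ = 0 m/s, a = 12.5 m/s².
v = v₀ + at = 0 + (12.5)(5.5) = 68.8 m/s
Δx = v₀t + ½at² = 0·5.5 + 0.5·12.5·5.5² = 189 m

Phase 2 (coasting upward): v₀ = 68.8 m/s, a = -10 m/s².
v = v₀ + at → t = (0 − 68.8) / -10 = 6.88 s
v² = v₀² + 2aΔx → Δx = (0² − 68.8²)/(2·-10) = 236 m
Maximum height = 189 + 236 = 425 m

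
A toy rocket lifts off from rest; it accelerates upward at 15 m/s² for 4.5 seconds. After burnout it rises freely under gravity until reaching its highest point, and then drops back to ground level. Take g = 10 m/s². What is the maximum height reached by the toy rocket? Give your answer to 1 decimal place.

379.7 m

Phase 1 (powered ascent): v₀ = 0 m/s, a = 15 m/s².
v = v₀ + at = 0 + (15)(4.5) = 67.5 m/s
Δx = v₀t + ½at² = 0·4.5 + 0.5·15·4.5² = 152 m

Phase 2 (coasting upward): v₀ = 67.5 m/s, a = -10 m/s².
v = v₀ + at → t = (0 − 67.5) / -10 = 6.75 s
v² = v₀² + 2aΔx → Δx = (0² − 67.5²)/(2·-10) = 228 m
Maximum height = 152 + 228 = 380 m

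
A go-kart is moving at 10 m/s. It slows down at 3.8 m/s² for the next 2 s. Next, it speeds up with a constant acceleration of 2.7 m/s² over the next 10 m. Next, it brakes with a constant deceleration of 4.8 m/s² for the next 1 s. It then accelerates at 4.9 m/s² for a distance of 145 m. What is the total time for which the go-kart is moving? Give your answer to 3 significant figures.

12.1 s

Phase 1 (decelerating): v₀ = 10.0 m/s, a = -3.8 m/s².
v = v₀ + at = 10.0 + (-3.8)(2) = 2.40 m/s
Δx = v₀t + ½at² = 10.0·2 + 0.5·-3.8·2² = 12.4 m

Phase 2 (accelerating): v₀ = 2.40 m/s, a = 2.7 m/s².
v² = v₀² + 2aΔx = 2.40² + 2·2.7·10 = 59.8 → v = 7.73 m/s
t = (v − v₀)/a = (7.73 − 2.40)/2.7 = 1.97 s

Phase 3 (decelerating): v₀ = 7.73 m/s, a = -4.8 m/s².
v = v₀ + at = 7.73 + (-4.8)(1) = 2.93 m/s
Δx = v₀t + ½at² = 7.73·1 + 0.5·-4.8·1² = 5.33 m

Phase 4 (accelerating): v₀ = 2.93 m/s, a = 4.9 m/s².
v² = v₀² + 2aΔx = 2.93² + 2·4.9·145 = 1430 → v = 37.8 m/s
t = (v − v₀)/a = (37.8 − 2.93)/4.9 = 7.12 s
Total time = 2.00 + 1.97 + 1.00 + 7.12 = 12.1 s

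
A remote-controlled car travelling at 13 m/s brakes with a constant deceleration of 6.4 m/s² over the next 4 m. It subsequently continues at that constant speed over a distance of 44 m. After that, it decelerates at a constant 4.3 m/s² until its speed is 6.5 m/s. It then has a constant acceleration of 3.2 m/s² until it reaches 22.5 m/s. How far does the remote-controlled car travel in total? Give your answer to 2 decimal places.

129.28 m

Phase 1 (decelerating): v₀ = 13.0 m/s, a = -6.4 m/s².
v² = v₀² + 2aΔx = 13.0² + 2·-6.4·4 = 118 → v = 10.9 m/s
t = (v − v₀)/a = (10.9 − 13.0)/-6.4 = 0.335 s

Phase 2 (constant speed): v₀ = 10.9 m/s, a = 0 m/s².
Constant speed: t = d/v = 44/10.9 = 4.05 s

Phase 3 (decelerating): v₀ = 10.9 m/s, a = -4.3 m/s².
v = v₀ + at → t = (6.5 − 10.9) / -4.3 = 1.01 s
v² = v₀² + 2aΔx → Δx = (6.5² − 10.9²)/(2·-4.3) = 8.78 m

Phase 4 (accelerating): v₀ = 6.50 m/s, a = 3.2 m/s².
v = v₀ + at → t = (22.5 − 6.50) / 3.2 = 5.00 s
v² = v₀² + 2aΔx → Δx = (22.5² − 6.50²)/(2·3.2) = 72.5 m
Total distance = 4.00 + 44.0 + 8.78 + 72.5 = 129 m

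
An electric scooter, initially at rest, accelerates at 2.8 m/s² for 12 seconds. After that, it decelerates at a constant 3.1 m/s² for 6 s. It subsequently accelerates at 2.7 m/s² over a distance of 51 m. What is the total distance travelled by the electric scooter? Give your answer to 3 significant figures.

398 m

Phase 1 (accelerating): v₀ = 0 m/s, a = 2.8 m/s².
v = v₀ + at = 0 + (2.8)(12) = 33.6 m/s
Δx = v₀t + ½at² = 0·12 + 0.5·2.8·12² = 202 m

Phase 2 (decelerating): v₀ = 33.6 m/s, a = -3.1 m/s².
v = v₀ + at = 33.6 + (-3.1)(6) = 15.0 m/s
Δx = v₀t + ½at² = 33.6·6 + 0.5·-3.1·6² = 146 m

Phase 3 (accelerating): v₀ = 15.0 m/s, a = 2.7 m/s².
v² = v₀² + 2aΔx = 15.0² + 2·2.7·51 = 500 → v = 22.4 m/s
t = (v − v₀)/a = (22.4 − 15.0)/2.7 = 2.73 s
Total distance = 202 + 146 + 51.0 = 398 m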